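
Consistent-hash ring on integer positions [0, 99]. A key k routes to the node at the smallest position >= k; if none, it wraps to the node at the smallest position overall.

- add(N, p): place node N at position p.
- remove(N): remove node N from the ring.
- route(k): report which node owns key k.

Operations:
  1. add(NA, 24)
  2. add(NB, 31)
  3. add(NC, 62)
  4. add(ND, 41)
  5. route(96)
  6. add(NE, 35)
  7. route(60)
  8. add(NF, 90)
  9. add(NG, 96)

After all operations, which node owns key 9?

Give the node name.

Op 1: add NA@24 -> ring=[24:NA]
Op 2: add NB@31 -> ring=[24:NA,31:NB]
Op 3: add NC@62 -> ring=[24:NA,31:NB,62:NC]
Op 4: add ND@41 -> ring=[24:NA,31:NB,41:ND,62:NC]
Op 5: route key 96: none >= 96, wrap to smallest pos 24 -> NA
Op 6: add NE@35 -> ring=[24:NA,31:NB,35:NE,41:ND,62:NC]
Op 7: route key 60: smallest pos >= 60 is 62 -> NC
Op 8: add NF@90 -> ring=[24:NA,31:NB,35:NE,41:ND,62:NC,90:NF]
Op 9: add NG@96 -> ring=[24:NA,31:NB,35:NE,41:ND,62:NC,90:NF,96:NG]
Final route key 9: smallest pos >= 9 is 24 -> NA

Answer: NA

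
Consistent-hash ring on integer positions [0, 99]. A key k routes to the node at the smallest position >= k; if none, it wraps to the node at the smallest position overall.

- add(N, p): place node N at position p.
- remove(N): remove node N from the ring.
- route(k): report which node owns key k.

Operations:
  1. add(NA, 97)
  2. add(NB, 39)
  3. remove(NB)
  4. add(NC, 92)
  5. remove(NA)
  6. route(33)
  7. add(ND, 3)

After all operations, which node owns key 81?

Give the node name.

Answer: NC

Derivation:
Op 1: add NA@97 -> ring=[97:NA]
Op 2: add NB@39 -> ring=[39:NB,97:NA]
Op 3: remove NB -> ring=[97:NA]
Op 4: add NC@92 -> ring=[92:NC,97:NA]
Op 5: remove NA -> ring=[92:NC]
Op 6: route key 33: smallest pos >= 33 is 92 -> NC
Op 7: add ND@3 -> ring=[3:ND,92:NC]
Final route key 81: smallest pos >= 81 is 92 -> NC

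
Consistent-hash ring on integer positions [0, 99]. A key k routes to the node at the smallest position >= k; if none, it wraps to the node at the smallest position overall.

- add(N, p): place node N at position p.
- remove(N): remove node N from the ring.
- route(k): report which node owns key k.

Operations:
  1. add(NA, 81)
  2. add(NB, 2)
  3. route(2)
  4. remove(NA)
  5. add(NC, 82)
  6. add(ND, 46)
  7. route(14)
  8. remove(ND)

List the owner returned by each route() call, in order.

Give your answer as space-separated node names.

Answer: NB ND

Derivation:
Op 1: add NA@81 -> ring=[81:NA]
Op 2: add NB@2 -> ring=[2:NB,81:NA]
Op 3: route key 2: smallest pos >= 2 is 2 -> NB
Op 4: remove NA -> ring=[2:NB]
Op 5: add NC@82 -> ring=[2:NB,82:NC]
Op 6: add ND@46 -> ring=[2:NB,46:ND,82:NC]
Op 7: route key 14: smallest pos >= 14 is 46 -> ND
Op 8: remove ND -> ring=[2:NB,82:NC]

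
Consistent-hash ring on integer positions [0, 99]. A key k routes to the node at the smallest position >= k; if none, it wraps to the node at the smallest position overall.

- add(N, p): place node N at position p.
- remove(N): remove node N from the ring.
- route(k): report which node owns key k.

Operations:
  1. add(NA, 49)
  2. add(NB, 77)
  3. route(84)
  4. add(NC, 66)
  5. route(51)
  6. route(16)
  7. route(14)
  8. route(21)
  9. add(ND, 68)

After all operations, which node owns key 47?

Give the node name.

Op 1: add NA@49 -> ring=[49:NA]
Op 2: add NB@77 -> ring=[49:NA,77:NB]
Op 3: route key 84: none >= 84, wrap to smallest pos 49 -> NA
Op 4: add NC@66 -> ring=[49:NA,66:NC,77:NB]
Op 5: route key 51: smallest pos >= 51 is 66 -> NC
Op 6: route key 16: smallest pos >= 16 is 49 -> NA
Op 7: route key 14: smallest pos >= 14 is 49 -> NA
Op 8: route key 21: smallest pos >= 21 is 49 -> NA
Op 9: add ND@68 -> ring=[49:NA,66:NC,68:ND,77:NB]
Final route key 47: smallest pos >= 47 is 49 -> NA

Answer: NA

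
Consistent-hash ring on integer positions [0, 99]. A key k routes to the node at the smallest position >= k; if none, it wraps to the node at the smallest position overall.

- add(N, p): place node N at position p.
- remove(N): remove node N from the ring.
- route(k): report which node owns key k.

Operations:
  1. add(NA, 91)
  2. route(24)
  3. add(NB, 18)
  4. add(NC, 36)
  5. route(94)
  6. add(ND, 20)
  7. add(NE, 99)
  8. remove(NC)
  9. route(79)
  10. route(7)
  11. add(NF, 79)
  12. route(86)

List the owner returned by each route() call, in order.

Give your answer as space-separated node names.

Answer: NA NB NA NB NA

Derivation:
Op 1: add NA@91 -> ring=[91:NA]
Op 2: route key 24: smallest pos >= 24 is 91 -> NA
Op 3: add NB@18 -> ring=[18:NB,91:NA]
Op 4: add NC@36 -> ring=[18:NB,36:NC,91:NA]
Op 5: route key 94: none >= 94, wrap to smallest pos 18 -> NB
Op 6: add ND@20 -> ring=[18:NB,20:ND,36:NC,91:NA]
Op 7: add NE@99 -> ring=[18:NB,20:ND,36:NC,91:NA,99:NE]
Op 8: remove NC -> ring=[18:NB,20:ND,91:NA,99:NE]
Op 9: route key 79: smallest pos >= 79 is 91 -> NA
Op 10: route key 7: smallest pos >= 7 is 18 -> NB
Op 11: add NF@79 -> ring=[18:NB,20:ND,79:NF,91:NA,99:NE]
Op 12: route key 86: smallest pos >= 86 is 91 -> NA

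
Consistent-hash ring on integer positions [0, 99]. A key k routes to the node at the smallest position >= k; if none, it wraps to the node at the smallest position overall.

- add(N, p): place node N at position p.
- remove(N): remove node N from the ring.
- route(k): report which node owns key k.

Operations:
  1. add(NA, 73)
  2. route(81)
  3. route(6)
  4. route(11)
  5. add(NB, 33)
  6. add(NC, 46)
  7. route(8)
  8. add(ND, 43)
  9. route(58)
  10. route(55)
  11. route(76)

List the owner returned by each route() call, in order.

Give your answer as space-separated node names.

Answer: NA NA NA NB NA NA NB

Derivation:
Op 1: add NA@73 -> ring=[73:NA]
Op 2: route key 81: none >= 81, wrap to smallest pos 73 -> NA
Op 3: route key 6: smallest pos >= 6 is 73 -> NA
Op 4: route key 11: smallest pos >= 11 is 73 -> NA
Op 5: add NB@33 -> ring=[33:NB,73:NA]
Op 6: add NC@46 -> ring=[33:NB,46:NC,73:NA]
Op 7: route key 8: smallest pos >= 8 is 33 -> NB
Op 8: add ND@43 -> ring=[33:NB,43:ND,46:NC,73:NA]
Op 9: route key 58: smallest pos >= 58 is 73 -> NA
Op 10: route key 55: smallest pos >= 55 is 73 -> NA
Op 11: route key 76: none >= 76, wrap to smallest pos 33 -> NB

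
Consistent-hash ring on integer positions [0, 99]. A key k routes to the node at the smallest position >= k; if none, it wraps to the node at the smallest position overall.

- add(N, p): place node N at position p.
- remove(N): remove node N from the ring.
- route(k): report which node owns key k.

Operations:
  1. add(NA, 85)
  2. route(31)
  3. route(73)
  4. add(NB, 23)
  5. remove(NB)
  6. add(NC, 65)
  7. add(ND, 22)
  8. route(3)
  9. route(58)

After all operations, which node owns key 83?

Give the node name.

Answer: NA

Derivation:
Op 1: add NA@85 -> ring=[85:NA]
Op 2: route key 31: smallest pos >= 31 is 85 -> NA
Op 3: route key 73: smallest pos >= 73 is 85 -> NA
Op 4: add NB@23 -> ring=[23:NB,85:NA]
Op 5: remove NB -> ring=[85:NA]
Op 6: add NC@65 -> ring=[65:NC,85:NA]
Op 7: add ND@22 -> ring=[22:ND,65:NC,85:NA]
Op 8: route key 3: smallest pos >= 3 is 22 -> ND
Op 9: route key 58: smallest pos >= 58 is 65 -> NC
Final route key 83: smallest pos >= 83 is 85 -> NA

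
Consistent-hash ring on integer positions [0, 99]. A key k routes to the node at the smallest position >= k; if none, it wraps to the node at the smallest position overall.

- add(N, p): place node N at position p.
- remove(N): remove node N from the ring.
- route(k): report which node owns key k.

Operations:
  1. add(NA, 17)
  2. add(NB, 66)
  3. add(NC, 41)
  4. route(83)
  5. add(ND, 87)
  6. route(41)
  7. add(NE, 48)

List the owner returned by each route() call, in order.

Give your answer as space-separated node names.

Op 1: add NA@17 -> ring=[17:NA]
Op 2: add NB@66 -> ring=[17:NA,66:NB]
Op 3: add NC@41 -> ring=[17:NA,41:NC,66:NB]
Op 4: route key 83: none >= 83, wrap to smallest pos 17 -> NA
Op 5: add ND@87 -> ring=[17:NA,41:NC,66:NB,87:ND]
Op 6: route key 41: smallest pos >= 41 is 41 -> NC
Op 7: add NE@48 -> ring=[17:NA,41:NC,48:NE,66:NB,87:ND]

Answer: NA NC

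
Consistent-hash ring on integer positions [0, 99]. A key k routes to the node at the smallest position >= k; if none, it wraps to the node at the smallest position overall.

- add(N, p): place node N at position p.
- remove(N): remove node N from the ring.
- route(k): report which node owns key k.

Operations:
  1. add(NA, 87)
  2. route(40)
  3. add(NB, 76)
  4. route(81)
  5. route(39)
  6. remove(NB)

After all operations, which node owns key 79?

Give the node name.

Answer: NA

Derivation:
Op 1: add NA@87 -> ring=[87:NA]
Op 2: route key 40: smallest pos >= 40 is 87 -> NA
Op 3: add NB@76 -> ring=[76:NB,87:NA]
Op 4: route key 81: smallest pos >= 81 is 87 -> NA
Op 5: route key 39: smallest pos >= 39 is 76 -> NB
Op 6: remove NB -> ring=[87:NA]
Final route key 79: smallest pos >= 79 is 87 -> NA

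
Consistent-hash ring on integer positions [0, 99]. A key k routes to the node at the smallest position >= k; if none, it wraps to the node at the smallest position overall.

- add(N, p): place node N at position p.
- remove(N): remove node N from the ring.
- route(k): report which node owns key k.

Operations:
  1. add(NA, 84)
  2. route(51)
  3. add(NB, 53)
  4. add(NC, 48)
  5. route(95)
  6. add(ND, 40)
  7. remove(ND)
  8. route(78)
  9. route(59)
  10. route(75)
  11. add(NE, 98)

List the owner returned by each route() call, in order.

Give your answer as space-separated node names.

Op 1: add NA@84 -> ring=[84:NA]
Op 2: route key 51: smallest pos >= 51 is 84 -> NA
Op 3: add NB@53 -> ring=[53:NB,84:NA]
Op 4: add NC@48 -> ring=[48:NC,53:NB,84:NA]
Op 5: route key 95: none >= 95, wrap to smallest pos 48 -> NC
Op 6: add ND@40 -> ring=[40:ND,48:NC,53:NB,84:NA]
Op 7: remove ND -> ring=[48:NC,53:NB,84:NA]
Op 8: route key 78: smallest pos >= 78 is 84 -> NA
Op 9: route key 59: smallest pos >= 59 is 84 -> NA
Op 10: route key 75: smallest pos >= 75 is 84 -> NA
Op 11: add NE@98 -> ring=[48:NC,53:NB,84:NA,98:NE]

Answer: NA NC NA NA NA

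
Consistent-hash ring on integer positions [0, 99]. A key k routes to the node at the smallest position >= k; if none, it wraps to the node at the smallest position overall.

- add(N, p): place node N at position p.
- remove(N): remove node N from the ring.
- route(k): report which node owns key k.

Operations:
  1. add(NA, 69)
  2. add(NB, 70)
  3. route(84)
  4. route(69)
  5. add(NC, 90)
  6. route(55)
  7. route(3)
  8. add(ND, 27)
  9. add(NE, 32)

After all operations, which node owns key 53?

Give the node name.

Answer: NA

Derivation:
Op 1: add NA@69 -> ring=[69:NA]
Op 2: add NB@70 -> ring=[69:NA,70:NB]
Op 3: route key 84: none >= 84, wrap to smallest pos 69 -> NA
Op 4: route key 69: smallest pos >= 69 is 69 -> NA
Op 5: add NC@90 -> ring=[69:NA,70:NB,90:NC]
Op 6: route key 55: smallest pos >= 55 is 69 -> NA
Op 7: route key 3: smallest pos >= 3 is 69 -> NA
Op 8: add ND@27 -> ring=[27:ND,69:NA,70:NB,90:NC]
Op 9: add NE@32 -> ring=[27:ND,32:NE,69:NA,70:NB,90:NC]
Final route key 53: smallest pos >= 53 is 69 -> NA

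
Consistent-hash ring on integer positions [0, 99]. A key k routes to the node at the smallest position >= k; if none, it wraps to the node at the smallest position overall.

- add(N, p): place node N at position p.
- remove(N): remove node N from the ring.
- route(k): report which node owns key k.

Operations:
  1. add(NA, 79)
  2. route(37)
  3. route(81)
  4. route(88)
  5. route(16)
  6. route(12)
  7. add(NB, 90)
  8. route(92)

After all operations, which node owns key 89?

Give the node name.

Answer: NB

Derivation:
Op 1: add NA@79 -> ring=[79:NA]
Op 2: route key 37: smallest pos >= 37 is 79 -> NA
Op 3: route key 81: none >= 81, wrap to smallest pos 79 -> NA
Op 4: route key 88: none >= 88, wrap to smallest pos 79 -> NA
Op 5: route key 16: smallest pos >= 16 is 79 -> NA
Op 6: route key 12: smallest pos >= 12 is 79 -> NA
Op 7: add NB@90 -> ring=[79:NA,90:NB]
Op 8: route key 92: none >= 92, wrap to smallest pos 79 -> NA
Final route key 89: smallest pos >= 89 is 90 -> NB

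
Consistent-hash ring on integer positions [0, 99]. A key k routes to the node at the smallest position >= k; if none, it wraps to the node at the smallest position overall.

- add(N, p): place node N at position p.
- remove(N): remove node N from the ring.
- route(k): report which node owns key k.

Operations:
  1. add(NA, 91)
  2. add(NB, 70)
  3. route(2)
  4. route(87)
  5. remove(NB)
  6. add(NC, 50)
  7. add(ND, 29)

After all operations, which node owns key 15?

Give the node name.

Op 1: add NA@91 -> ring=[91:NA]
Op 2: add NB@70 -> ring=[70:NB,91:NA]
Op 3: route key 2: smallest pos >= 2 is 70 -> NB
Op 4: route key 87: smallest pos >= 87 is 91 -> NA
Op 5: remove NB -> ring=[91:NA]
Op 6: add NC@50 -> ring=[50:NC,91:NA]
Op 7: add ND@29 -> ring=[29:ND,50:NC,91:NA]
Final route key 15: smallest pos >= 15 is 29 -> ND

Answer: ND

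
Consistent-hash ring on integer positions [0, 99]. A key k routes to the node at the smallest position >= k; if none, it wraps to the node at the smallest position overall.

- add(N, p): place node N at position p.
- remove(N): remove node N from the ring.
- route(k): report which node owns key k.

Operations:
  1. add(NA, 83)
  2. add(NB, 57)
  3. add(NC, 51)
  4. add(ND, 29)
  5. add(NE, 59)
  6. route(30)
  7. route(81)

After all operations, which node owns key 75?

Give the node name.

Answer: NA

Derivation:
Op 1: add NA@83 -> ring=[83:NA]
Op 2: add NB@57 -> ring=[57:NB,83:NA]
Op 3: add NC@51 -> ring=[51:NC,57:NB,83:NA]
Op 4: add ND@29 -> ring=[29:ND,51:NC,57:NB,83:NA]
Op 5: add NE@59 -> ring=[29:ND,51:NC,57:NB,59:NE,83:NA]
Op 6: route key 30: smallest pos >= 30 is 51 -> NC
Op 7: route key 81: smallest pos >= 81 is 83 -> NA
Final route key 75: smallest pos >= 75 is 83 -> NA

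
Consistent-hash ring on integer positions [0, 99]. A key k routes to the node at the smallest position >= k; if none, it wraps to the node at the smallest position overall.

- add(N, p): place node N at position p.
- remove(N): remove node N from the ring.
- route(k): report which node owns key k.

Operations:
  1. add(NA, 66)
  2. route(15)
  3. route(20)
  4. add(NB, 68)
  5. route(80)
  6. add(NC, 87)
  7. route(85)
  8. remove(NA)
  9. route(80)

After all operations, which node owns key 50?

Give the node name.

Op 1: add NA@66 -> ring=[66:NA]
Op 2: route key 15: smallest pos >= 15 is 66 -> NA
Op 3: route key 20: smallest pos >= 20 is 66 -> NA
Op 4: add NB@68 -> ring=[66:NA,68:NB]
Op 5: route key 80: none >= 80, wrap to smallest pos 66 -> NA
Op 6: add NC@87 -> ring=[66:NA,68:NB,87:NC]
Op 7: route key 85: smallest pos >= 85 is 87 -> NC
Op 8: remove NA -> ring=[68:NB,87:NC]
Op 9: route key 80: smallest pos >= 80 is 87 -> NC
Final route key 50: smallest pos >= 50 is 68 -> NB

Answer: NB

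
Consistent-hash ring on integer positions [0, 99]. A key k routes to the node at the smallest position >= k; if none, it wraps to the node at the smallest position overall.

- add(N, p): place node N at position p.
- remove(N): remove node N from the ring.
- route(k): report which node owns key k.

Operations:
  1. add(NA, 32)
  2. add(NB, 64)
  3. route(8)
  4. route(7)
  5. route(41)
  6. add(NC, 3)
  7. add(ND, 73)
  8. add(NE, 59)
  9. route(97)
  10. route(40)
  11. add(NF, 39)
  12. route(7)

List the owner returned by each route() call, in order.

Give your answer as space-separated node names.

Answer: NA NA NB NC NE NA

Derivation:
Op 1: add NA@32 -> ring=[32:NA]
Op 2: add NB@64 -> ring=[32:NA,64:NB]
Op 3: route key 8: smallest pos >= 8 is 32 -> NA
Op 4: route key 7: smallest pos >= 7 is 32 -> NA
Op 5: route key 41: smallest pos >= 41 is 64 -> NB
Op 6: add NC@3 -> ring=[3:NC,32:NA,64:NB]
Op 7: add ND@73 -> ring=[3:NC,32:NA,64:NB,73:ND]
Op 8: add NE@59 -> ring=[3:NC,32:NA,59:NE,64:NB,73:ND]
Op 9: route key 97: none >= 97, wrap to smallest pos 3 -> NC
Op 10: route key 40: smallest pos >= 40 is 59 -> NE
Op 11: add NF@39 -> ring=[3:NC,32:NA,39:NF,59:NE,64:NB,73:ND]
Op 12: route key 7: smallest pos >= 7 is 32 -> NA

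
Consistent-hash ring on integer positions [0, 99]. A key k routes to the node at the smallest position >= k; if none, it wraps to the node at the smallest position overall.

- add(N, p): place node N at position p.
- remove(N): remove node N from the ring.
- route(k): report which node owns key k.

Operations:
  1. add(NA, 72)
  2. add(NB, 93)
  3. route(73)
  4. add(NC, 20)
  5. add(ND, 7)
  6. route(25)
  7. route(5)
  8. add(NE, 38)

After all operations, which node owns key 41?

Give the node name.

Op 1: add NA@72 -> ring=[72:NA]
Op 2: add NB@93 -> ring=[72:NA,93:NB]
Op 3: route key 73: smallest pos >= 73 is 93 -> NB
Op 4: add NC@20 -> ring=[20:NC,72:NA,93:NB]
Op 5: add ND@7 -> ring=[7:ND,20:NC,72:NA,93:NB]
Op 6: route key 25: smallest pos >= 25 is 72 -> NA
Op 7: route key 5: smallest pos >= 5 is 7 -> ND
Op 8: add NE@38 -> ring=[7:ND,20:NC,38:NE,72:NA,93:NB]
Final route key 41: smallest pos >= 41 is 72 -> NA

Answer: NA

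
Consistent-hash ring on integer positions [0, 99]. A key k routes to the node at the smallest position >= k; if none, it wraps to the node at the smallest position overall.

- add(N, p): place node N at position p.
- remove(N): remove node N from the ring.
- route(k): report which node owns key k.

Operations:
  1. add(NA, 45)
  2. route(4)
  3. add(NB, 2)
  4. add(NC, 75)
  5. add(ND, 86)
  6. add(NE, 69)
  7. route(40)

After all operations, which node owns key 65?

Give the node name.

Answer: NE

Derivation:
Op 1: add NA@45 -> ring=[45:NA]
Op 2: route key 4: smallest pos >= 4 is 45 -> NA
Op 3: add NB@2 -> ring=[2:NB,45:NA]
Op 4: add NC@75 -> ring=[2:NB,45:NA,75:NC]
Op 5: add ND@86 -> ring=[2:NB,45:NA,75:NC,86:ND]
Op 6: add NE@69 -> ring=[2:NB,45:NA,69:NE,75:NC,86:ND]
Op 7: route key 40: smallest pos >= 40 is 45 -> NA
Final route key 65: smallest pos >= 65 is 69 -> NE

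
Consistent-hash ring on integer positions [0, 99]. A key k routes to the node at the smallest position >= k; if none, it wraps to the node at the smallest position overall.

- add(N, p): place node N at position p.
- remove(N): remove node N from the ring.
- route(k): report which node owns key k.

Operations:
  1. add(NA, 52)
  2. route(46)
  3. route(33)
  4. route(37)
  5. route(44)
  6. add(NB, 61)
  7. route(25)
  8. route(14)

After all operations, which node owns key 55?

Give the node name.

Answer: NB

Derivation:
Op 1: add NA@52 -> ring=[52:NA]
Op 2: route key 46: smallest pos >= 46 is 52 -> NA
Op 3: route key 33: smallest pos >= 33 is 52 -> NA
Op 4: route key 37: smallest pos >= 37 is 52 -> NA
Op 5: route key 44: smallest pos >= 44 is 52 -> NA
Op 6: add NB@61 -> ring=[52:NA,61:NB]
Op 7: route key 25: smallest pos >= 25 is 52 -> NA
Op 8: route key 14: smallest pos >= 14 is 52 -> NA
Final route key 55: smallest pos >= 55 is 61 -> NB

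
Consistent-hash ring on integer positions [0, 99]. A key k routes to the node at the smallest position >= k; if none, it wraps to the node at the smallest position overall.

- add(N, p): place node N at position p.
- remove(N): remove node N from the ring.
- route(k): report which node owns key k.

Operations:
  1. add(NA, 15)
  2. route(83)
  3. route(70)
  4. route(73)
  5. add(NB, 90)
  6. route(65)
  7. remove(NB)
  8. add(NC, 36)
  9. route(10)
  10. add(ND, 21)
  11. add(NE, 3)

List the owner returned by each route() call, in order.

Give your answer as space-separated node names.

Answer: NA NA NA NB NA

Derivation:
Op 1: add NA@15 -> ring=[15:NA]
Op 2: route key 83: none >= 83, wrap to smallest pos 15 -> NA
Op 3: route key 70: none >= 70, wrap to smallest pos 15 -> NA
Op 4: route key 73: none >= 73, wrap to smallest pos 15 -> NA
Op 5: add NB@90 -> ring=[15:NA,90:NB]
Op 6: route key 65: smallest pos >= 65 is 90 -> NB
Op 7: remove NB -> ring=[15:NA]
Op 8: add NC@36 -> ring=[15:NA,36:NC]
Op 9: route key 10: smallest pos >= 10 is 15 -> NA
Op 10: add ND@21 -> ring=[15:NA,21:ND,36:NC]
Op 11: add NE@3 -> ring=[3:NE,15:NA,21:ND,36:NC]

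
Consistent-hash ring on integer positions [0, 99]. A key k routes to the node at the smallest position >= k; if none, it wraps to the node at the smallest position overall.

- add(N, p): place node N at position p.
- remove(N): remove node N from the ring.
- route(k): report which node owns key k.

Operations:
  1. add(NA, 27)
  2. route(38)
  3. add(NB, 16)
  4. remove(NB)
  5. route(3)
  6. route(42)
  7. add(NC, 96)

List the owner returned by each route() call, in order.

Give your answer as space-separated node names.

Op 1: add NA@27 -> ring=[27:NA]
Op 2: route key 38: none >= 38, wrap to smallest pos 27 -> NA
Op 3: add NB@16 -> ring=[16:NB,27:NA]
Op 4: remove NB -> ring=[27:NA]
Op 5: route key 3: smallest pos >= 3 is 27 -> NA
Op 6: route key 42: none >= 42, wrap to smallest pos 27 -> NA
Op 7: add NC@96 -> ring=[27:NA,96:NC]

Answer: NA NA NA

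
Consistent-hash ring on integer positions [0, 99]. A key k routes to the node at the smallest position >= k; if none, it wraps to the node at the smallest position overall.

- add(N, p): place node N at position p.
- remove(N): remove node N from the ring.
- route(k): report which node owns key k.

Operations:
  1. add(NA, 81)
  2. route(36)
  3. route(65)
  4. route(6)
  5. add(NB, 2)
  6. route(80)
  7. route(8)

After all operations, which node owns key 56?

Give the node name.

Answer: NA

Derivation:
Op 1: add NA@81 -> ring=[81:NA]
Op 2: route key 36: smallest pos >= 36 is 81 -> NA
Op 3: route key 65: smallest pos >= 65 is 81 -> NA
Op 4: route key 6: smallest pos >= 6 is 81 -> NA
Op 5: add NB@2 -> ring=[2:NB,81:NA]
Op 6: route key 80: smallest pos >= 80 is 81 -> NA
Op 7: route key 8: smallest pos >= 8 is 81 -> NA
Final route key 56: smallest pos >= 56 is 81 -> NA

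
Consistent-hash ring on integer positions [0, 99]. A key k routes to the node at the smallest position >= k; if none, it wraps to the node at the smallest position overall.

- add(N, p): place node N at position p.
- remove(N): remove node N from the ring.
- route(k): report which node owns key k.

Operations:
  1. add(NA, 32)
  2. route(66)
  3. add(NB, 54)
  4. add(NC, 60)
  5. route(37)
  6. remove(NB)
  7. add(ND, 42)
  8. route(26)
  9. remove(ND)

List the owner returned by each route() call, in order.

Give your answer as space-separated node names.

Op 1: add NA@32 -> ring=[32:NA]
Op 2: route key 66: none >= 66, wrap to smallest pos 32 -> NA
Op 3: add NB@54 -> ring=[32:NA,54:NB]
Op 4: add NC@60 -> ring=[32:NA,54:NB,60:NC]
Op 5: route key 37: smallest pos >= 37 is 54 -> NB
Op 6: remove NB -> ring=[32:NA,60:NC]
Op 7: add ND@42 -> ring=[32:NA,42:ND,60:NC]
Op 8: route key 26: smallest pos >= 26 is 32 -> NA
Op 9: remove ND -> ring=[32:NA,60:NC]

Answer: NA NB NA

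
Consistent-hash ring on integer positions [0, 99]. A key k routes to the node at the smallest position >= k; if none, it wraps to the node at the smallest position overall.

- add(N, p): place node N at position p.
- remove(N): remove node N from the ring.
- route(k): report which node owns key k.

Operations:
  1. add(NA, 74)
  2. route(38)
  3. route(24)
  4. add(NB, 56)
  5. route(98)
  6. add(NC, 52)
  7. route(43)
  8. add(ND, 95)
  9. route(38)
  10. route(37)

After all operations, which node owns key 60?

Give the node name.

Answer: NA

Derivation:
Op 1: add NA@74 -> ring=[74:NA]
Op 2: route key 38: smallest pos >= 38 is 74 -> NA
Op 3: route key 24: smallest pos >= 24 is 74 -> NA
Op 4: add NB@56 -> ring=[56:NB,74:NA]
Op 5: route key 98: none >= 98, wrap to smallest pos 56 -> NB
Op 6: add NC@52 -> ring=[52:NC,56:NB,74:NA]
Op 7: route key 43: smallest pos >= 43 is 52 -> NC
Op 8: add ND@95 -> ring=[52:NC,56:NB,74:NA,95:ND]
Op 9: route key 38: smallest pos >= 38 is 52 -> NC
Op 10: route key 37: smallest pos >= 37 is 52 -> NC
Final route key 60: smallest pos >= 60 is 74 -> NA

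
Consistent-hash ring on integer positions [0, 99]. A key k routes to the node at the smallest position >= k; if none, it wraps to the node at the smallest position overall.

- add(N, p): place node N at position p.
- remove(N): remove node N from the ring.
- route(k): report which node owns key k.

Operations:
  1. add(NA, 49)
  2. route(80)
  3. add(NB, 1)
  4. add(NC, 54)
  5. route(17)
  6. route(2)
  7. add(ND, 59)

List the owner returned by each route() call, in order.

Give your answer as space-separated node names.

Answer: NA NA NA

Derivation:
Op 1: add NA@49 -> ring=[49:NA]
Op 2: route key 80: none >= 80, wrap to smallest pos 49 -> NA
Op 3: add NB@1 -> ring=[1:NB,49:NA]
Op 4: add NC@54 -> ring=[1:NB,49:NA,54:NC]
Op 5: route key 17: smallest pos >= 17 is 49 -> NA
Op 6: route key 2: smallest pos >= 2 is 49 -> NA
Op 7: add ND@59 -> ring=[1:NB,49:NA,54:NC,59:ND]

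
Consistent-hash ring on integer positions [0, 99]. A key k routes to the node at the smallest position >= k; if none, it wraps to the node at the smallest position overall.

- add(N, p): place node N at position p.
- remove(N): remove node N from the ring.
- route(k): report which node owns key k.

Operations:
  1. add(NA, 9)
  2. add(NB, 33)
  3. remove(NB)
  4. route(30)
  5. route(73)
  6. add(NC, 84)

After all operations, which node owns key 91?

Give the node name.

Answer: NA

Derivation:
Op 1: add NA@9 -> ring=[9:NA]
Op 2: add NB@33 -> ring=[9:NA,33:NB]
Op 3: remove NB -> ring=[9:NA]
Op 4: route key 30: none >= 30, wrap to smallest pos 9 -> NA
Op 5: route key 73: none >= 73, wrap to smallest pos 9 -> NA
Op 6: add NC@84 -> ring=[9:NA,84:NC]
Final route key 91: none >= 91, wrap to smallest pos 9 -> NA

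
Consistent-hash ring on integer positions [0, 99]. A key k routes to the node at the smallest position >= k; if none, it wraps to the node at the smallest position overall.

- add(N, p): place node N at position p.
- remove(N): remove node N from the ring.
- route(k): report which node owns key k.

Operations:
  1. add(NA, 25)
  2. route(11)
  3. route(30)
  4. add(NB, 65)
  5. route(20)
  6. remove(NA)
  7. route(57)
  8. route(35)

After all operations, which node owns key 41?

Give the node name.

Answer: NB

Derivation:
Op 1: add NA@25 -> ring=[25:NA]
Op 2: route key 11: smallest pos >= 11 is 25 -> NA
Op 3: route key 30: none >= 30, wrap to smallest pos 25 -> NA
Op 4: add NB@65 -> ring=[25:NA,65:NB]
Op 5: route key 20: smallest pos >= 20 is 25 -> NA
Op 6: remove NA -> ring=[65:NB]
Op 7: route key 57: smallest pos >= 57 is 65 -> NB
Op 8: route key 35: smallest pos >= 35 is 65 -> NB
Final route key 41: smallest pos >= 41 is 65 -> NB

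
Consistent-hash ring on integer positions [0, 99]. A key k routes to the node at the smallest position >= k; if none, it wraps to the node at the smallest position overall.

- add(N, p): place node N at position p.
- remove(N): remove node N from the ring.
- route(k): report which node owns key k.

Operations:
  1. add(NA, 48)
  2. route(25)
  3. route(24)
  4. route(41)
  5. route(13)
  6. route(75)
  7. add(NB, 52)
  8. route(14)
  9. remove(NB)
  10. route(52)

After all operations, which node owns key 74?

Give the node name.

Answer: NA

Derivation:
Op 1: add NA@48 -> ring=[48:NA]
Op 2: route key 25: smallest pos >= 25 is 48 -> NA
Op 3: route key 24: smallest pos >= 24 is 48 -> NA
Op 4: route key 41: smallest pos >= 41 is 48 -> NA
Op 5: route key 13: smallest pos >= 13 is 48 -> NA
Op 6: route key 75: none >= 75, wrap to smallest pos 48 -> NA
Op 7: add NB@52 -> ring=[48:NA,52:NB]
Op 8: route key 14: smallest pos >= 14 is 48 -> NA
Op 9: remove NB -> ring=[48:NA]
Op 10: route key 52: none >= 52, wrap to smallest pos 48 -> NA
Final route key 74: none >= 74, wrap to smallest pos 48 -> NA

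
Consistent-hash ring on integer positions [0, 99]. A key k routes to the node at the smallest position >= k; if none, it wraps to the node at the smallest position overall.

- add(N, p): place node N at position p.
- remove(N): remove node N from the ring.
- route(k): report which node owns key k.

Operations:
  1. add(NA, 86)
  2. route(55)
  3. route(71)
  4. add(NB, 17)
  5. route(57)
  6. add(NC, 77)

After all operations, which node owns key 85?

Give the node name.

Answer: NA

Derivation:
Op 1: add NA@86 -> ring=[86:NA]
Op 2: route key 55: smallest pos >= 55 is 86 -> NA
Op 3: route key 71: smallest pos >= 71 is 86 -> NA
Op 4: add NB@17 -> ring=[17:NB,86:NA]
Op 5: route key 57: smallest pos >= 57 is 86 -> NA
Op 6: add NC@77 -> ring=[17:NB,77:NC,86:NA]
Final route key 85: smallest pos >= 85 is 86 -> NA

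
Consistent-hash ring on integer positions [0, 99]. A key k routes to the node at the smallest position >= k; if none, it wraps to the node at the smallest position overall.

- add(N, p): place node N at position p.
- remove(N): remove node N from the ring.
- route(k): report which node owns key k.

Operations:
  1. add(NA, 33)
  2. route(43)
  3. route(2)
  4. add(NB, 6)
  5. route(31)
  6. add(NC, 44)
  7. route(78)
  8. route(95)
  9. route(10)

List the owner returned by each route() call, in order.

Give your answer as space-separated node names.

Op 1: add NA@33 -> ring=[33:NA]
Op 2: route key 43: none >= 43, wrap to smallest pos 33 -> NA
Op 3: route key 2: smallest pos >= 2 is 33 -> NA
Op 4: add NB@6 -> ring=[6:NB,33:NA]
Op 5: route key 31: smallest pos >= 31 is 33 -> NA
Op 6: add NC@44 -> ring=[6:NB,33:NA,44:NC]
Op 7: route key 78: none >= 78, wrap to smallest pos 6 -> NB
Op 8: route key 95: none >= 95, wrap to smallest pos 6 -> NB
Op 9: route key 10: smallest pos >= 10 is 33 -> NA

Answer: NA NA NA NB NB NA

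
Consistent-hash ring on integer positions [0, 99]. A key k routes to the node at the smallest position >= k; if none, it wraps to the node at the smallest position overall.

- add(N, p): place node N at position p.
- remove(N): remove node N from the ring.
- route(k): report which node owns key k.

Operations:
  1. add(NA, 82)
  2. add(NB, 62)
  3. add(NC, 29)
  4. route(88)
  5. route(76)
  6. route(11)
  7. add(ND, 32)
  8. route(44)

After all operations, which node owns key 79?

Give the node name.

Op 1: add NA@82 -> ring=[82:NA]
Op 2: add NB@62 -> ring=[62:NB,82:NA]
Op 3: add NC@29 -> ring=[29:NC,62:NB,82:NA]
Op 4: route key 88: none >= 88, wrap to smallest pos 29 -> NC
Op 5: route key 76: smallest pos >= 76 is 82 -> NA
Op 6: route key 11: smallest pos >= 11 is 29 -> NC
Op 7: add ND@32 -> ring=[29:NC,32:ND,62:NB,82:NA]
Op 8: route key 44: smallest pos >= 44 is 62 -> NB
Final route key 79: smallest pos >= 79 is 82 -> NA

Answer: NA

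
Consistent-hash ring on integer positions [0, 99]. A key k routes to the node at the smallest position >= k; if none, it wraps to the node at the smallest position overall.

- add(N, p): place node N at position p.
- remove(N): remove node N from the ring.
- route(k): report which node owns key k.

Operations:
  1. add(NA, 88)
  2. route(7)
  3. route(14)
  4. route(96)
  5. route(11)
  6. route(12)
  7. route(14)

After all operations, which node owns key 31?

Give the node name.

Answer: NA

Derivation:
Op 1: add NA@88 -> ring=[88:NA]
Op 2: route key 7: smallest pos >= 7 is 88 -> NA
Op 3: route key 14: smallest pos >= 14 is 88 -> NA
Op 4: route key 96: none >= 96, wrap to smallest pos 88 -> NA
Op 5: route key 11: smallest pos >= 11 is 88 -> NA
Op 6: route key 12: smallest pos >= 12 is 88 -> NA
Op 7: route key 14: smallest pos >= 14 is 88 -> NA
Final route key 31: smallest pos >= 31 is 88 -> NA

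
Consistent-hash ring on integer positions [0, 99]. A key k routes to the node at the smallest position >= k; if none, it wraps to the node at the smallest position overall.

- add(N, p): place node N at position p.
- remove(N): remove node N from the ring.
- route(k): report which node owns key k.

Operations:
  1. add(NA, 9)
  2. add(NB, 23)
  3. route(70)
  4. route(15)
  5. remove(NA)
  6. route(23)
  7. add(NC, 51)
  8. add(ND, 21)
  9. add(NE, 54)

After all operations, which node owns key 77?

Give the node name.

Answer: ND

Derivation:
Op 1: add NA@9 -> ring=[9:NA]
Op 2: add NB@23 -> ring=[9:NA,23:NB]
Op 3: route key 70: none >= 70, wrap to smallest pos 9 -> NA
Op 4: route key 15: smallest pos >= 15 is 23 -> NB
Op 5: remove NA -> ring=[23:NB]
Op 6: route key 23: smallest pos >= 23 is 23 -> NB
Op 7: add NC@51 -> ring=[23:NB,51:NC]
Op 8: add ND@21 -> ring=[21:ND,23:NB,51:NC]
Op 9: add NE@54 -> ring=[21:ND,23:NB,51:NC,54:NE]
Final route key 77: none >= 77, wrap to smallest pos 21 -> ND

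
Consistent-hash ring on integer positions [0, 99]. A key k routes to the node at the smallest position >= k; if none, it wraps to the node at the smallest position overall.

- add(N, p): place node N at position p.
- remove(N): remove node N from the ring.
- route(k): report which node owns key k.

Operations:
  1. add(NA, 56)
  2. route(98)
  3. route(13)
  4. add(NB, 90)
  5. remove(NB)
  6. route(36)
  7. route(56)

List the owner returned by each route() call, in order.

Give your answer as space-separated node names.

Op 1: add NA@56 -> ring=[56:NA]
Op 2: route key 98: none >= 98, wrap to smallest pos 56 -> NA
Op 3: route key 13: smallest pos >= 13 is 56 -> NA
Op 4: add NB@90 -> ring=[56:NA,90:NB]
Op 5: remove NB -> ring=[56:NA]
Op 6: route key 36: smallest pos >= 36 is 56 -> NA
Op 7: route key 56: smallest pos >= 56 is 56 -> NA

Answer: NA NA NA NA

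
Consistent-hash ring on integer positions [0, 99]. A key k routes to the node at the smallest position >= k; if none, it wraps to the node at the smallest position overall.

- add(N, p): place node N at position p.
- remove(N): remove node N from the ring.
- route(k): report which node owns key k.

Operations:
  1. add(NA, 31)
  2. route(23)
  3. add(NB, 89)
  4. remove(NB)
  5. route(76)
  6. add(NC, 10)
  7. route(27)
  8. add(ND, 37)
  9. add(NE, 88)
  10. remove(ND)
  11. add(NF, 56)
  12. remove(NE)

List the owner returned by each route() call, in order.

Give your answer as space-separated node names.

Op 1: add NA@31 -> ring=[31:NA]
Op 2: route key 23: smallest pos >= 23 is 31 -> NA
Op 3: add NB@89 -> ring=[31:NA,89:NB]
Op 4: remove NB -> ring=[31:NA]
Op 5: route key 76: none >= 76, wrap to smallest pos 31 -> NA
Op 6: add NC@10 -> ring=[10:NC,31:NA]
Op 7: route key 27: smallest pos >= 27 is 31 -> NA
Op 8: add ND@37 -> ring=[10:NC,31:NA,37:ND]
Op 9: add NE@88 -> ring=[10:NC,31:NA,37:ND,88:NE]
Op 10: remove ND -> ring=[10:NC,31:NA,88:NE]
Op 11: add NF@56 -> ring=[10:NC,31:NA,56:NF,88:NE]
Op 12: remove NE -> ring=[10:NC,31:NA,56:NF]

Answer: NA NA NA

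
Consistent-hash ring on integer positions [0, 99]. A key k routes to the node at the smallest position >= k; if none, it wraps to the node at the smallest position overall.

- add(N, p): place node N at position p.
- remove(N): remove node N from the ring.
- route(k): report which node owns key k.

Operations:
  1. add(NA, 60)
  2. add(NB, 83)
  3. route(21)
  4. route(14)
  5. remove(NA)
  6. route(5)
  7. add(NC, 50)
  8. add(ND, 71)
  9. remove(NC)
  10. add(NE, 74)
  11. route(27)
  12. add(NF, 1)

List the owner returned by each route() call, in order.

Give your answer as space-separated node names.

Answer: NA NA NB ND

Derivation:
Op 1: add NA@60 -> ring=[60:NA]
Op 2: add NB@83 -> ring=[60:NA,83:NB]
Op 3: route key 21: smallest pos >= 21 is 60 -> NA
Op 4: route key 14: smallest pos >= 14 is 60 -> NA
Op 5: remove NA -> ring=[83:NB]
Op 6: route key 5: smallest pos >= 5 is 83 -> NB
Op 7: add NC@50 -> ring=[50:NC,83:NB]
Op 8: add ND@71 -> ring=[50:NC,71:ND,83:NB]
Op 9: remove NC -> ring=[71:ND,83:NB]
Op 10: add NE@74 -> ring=[71:ND,74:NE,83:NB]
Op 11: route key 27: smallest pos >= 27 is 71 -> ND
Op 12: add NF@1 -> ring=[1:NF,71:ND,74:NE,83:NB]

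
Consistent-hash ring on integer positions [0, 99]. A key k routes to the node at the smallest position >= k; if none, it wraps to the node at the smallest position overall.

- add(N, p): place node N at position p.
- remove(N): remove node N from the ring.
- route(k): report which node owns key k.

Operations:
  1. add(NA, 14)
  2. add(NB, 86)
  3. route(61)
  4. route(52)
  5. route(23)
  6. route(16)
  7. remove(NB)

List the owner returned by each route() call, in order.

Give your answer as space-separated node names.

Op 1: add NA@14 -> ring=[14:NA]
Op 2: add NB@86 -> ring=[14:NA,86:NB]
Op 3: route key 61: smallest pos >= 61 is 86 -> NB
Op 4: route key 52: smallest pos >= 52 is 86 -> NB
Op 5: route key 23: smallest pos >= 23 is 86 -> NB
Op 6: route key 16: smallest pos >= 16 is 86 -> NB
Op 7: remove NB -> ring=[14:NA]

Answer: NB NB NB NB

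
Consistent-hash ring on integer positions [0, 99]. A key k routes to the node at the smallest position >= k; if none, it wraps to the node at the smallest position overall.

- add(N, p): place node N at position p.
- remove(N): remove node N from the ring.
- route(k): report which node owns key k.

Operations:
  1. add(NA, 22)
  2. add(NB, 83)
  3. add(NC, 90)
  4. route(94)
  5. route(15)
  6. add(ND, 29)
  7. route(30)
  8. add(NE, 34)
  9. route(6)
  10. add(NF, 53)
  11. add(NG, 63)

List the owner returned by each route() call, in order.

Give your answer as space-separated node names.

Op 1: add NA@22 -> ring=[22:NA]
Op 2: add NB@83 -> ring=[22:NA,83:NB]
Op 3: add NC@90 -> ring=[22:NA,83:NB,90:NC]
Op 4: route key 94: none >= 94, wrap to smallest pos 22 -> NA
Op 5: route key 15: smallest pos >= 15 is 22 -> NA
Op 6: add ND@29 -> ring=[22:NA,29:ND,83:NB,90:NC]
Op 7: route key 30: smallest pos >= 30 is 83 -> NB
Op 8: add NE@34 -> ring=[22:NA,29:ND,34:NE,83:NB,90:NC]
Op 9: route key 6: smallest pos >= 6 is 22 -> NA
Op 10: add NF@53 -> ring=[22:NA,29:ND,34:NE,53:NF,83:NB,90:NC]
Op 11: add NG@63 -> ring=[22:NA,29:ND,34:NE,53:NF,63:NG,83:NB,90:NC]

Answer: NA NA NB NA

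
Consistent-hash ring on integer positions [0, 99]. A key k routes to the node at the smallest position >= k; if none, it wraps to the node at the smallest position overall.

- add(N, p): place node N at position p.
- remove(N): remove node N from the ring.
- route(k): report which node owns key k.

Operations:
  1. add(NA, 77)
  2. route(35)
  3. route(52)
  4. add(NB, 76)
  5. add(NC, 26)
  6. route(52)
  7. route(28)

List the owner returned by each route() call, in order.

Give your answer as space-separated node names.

Op 1: add NA@77 -> ring=[77:NA]
Op 2: route key 35: smallest pos >= 35 is 77 -> NA
Op 3: route key 52: smallest pos >= 52 is 77 -> NA
Op 4: add NB@76 -> ring=[76:NB,77:NA]
Op 5: add NC@26 -> ring=[26:NC,76:NB,77:NA]
Op 6: route key 52: smallest pos >= 52 is 76 -> NB
Op 7: route key 28: smallest pos >= 28 is 76 -> NB

Answer: NA NA NB NB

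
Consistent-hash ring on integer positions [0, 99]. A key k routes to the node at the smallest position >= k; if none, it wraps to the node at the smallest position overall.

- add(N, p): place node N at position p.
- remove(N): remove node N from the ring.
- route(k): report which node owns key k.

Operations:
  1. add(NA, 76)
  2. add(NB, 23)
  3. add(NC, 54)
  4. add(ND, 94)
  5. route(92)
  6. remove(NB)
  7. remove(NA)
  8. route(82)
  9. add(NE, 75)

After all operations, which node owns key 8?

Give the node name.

Op 1: add NA@76 -> ring=[76:NA]
Op 2: add NB@23 -> ring=[23:NB,76:NA]
Op 3: add NC@54 -> ring=[23:NB,54:NC,76:NA]
Op 4: add ND@94 -> ring=[23:NB,54:NC,76:NA,94:ND]
Op 5: route key 92: smallest pos >= 92 is 94 -> ND
Op 6: remove NB -> ring=[54:NC,76:NA,94:ND]
Op 7: remove NA -> ring=[54:NC,94:ND]
Op 8: route key 82: smallest pos >= 82 is 94 -> ND
Op 9: add NE@75 -> ring=[54:NC,75:NE,94:ND]
Final route key 8: smallest pos >= 8 is 54 -> NC

Answer: NC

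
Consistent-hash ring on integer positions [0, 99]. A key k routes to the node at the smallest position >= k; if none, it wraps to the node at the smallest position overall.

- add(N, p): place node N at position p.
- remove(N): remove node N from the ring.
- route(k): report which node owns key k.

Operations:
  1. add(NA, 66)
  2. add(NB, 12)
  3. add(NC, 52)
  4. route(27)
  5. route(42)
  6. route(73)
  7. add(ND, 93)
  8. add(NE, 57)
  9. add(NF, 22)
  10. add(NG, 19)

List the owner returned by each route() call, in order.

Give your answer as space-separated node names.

Op 1: add NA@66 -> ring=[66:NA]
Op 2: add NB@12 -> ring=[12:NB,66:NA]
Op 3: add NC@52 -> ring=[12:NB,52:NC,66:NA]
Op 4: route key 27: smallest pos >= 27 is 52 -> NC
Op 5: route key 42: smallest pos >= 42 is 52 -> NC
Op 6: route key 73: none >= 73, wrap to smallest pos 12 -> NB
Op 7: add ND@93 -> ring=[12:NB,52:NC,66:NA,93:ND]
Op 8: add NE@57 -> ring=[12:NB,52:NC,57:NE,66:NA,93:ND]
Op 9: add NF@22 -> ring=[12:NB,22:NF,52:NC,57:NE,66:NA,93:ND]
Op 10: add NG@19 -> ring=[12:NB,19:NG,22:NF,52:NC,57:NE,66:NA,93:ND]

Answer: NC NC NB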